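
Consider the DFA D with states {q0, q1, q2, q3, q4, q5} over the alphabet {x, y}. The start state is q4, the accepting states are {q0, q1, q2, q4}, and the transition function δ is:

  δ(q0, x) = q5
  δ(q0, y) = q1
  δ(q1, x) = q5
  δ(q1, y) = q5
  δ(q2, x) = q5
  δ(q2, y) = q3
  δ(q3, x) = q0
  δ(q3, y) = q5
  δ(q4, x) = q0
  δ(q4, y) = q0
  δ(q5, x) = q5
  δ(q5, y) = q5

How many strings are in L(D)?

5

The useful subgraph on states {q0, q1, q4} is acyclic, so L(D) is finite; the longest accepting path visits 3 useful states, giving maximum string length 2.
Counting accepting paths from q4 by length: 1 of length 0, 2 of length 1, 2 of length 2. Total 5.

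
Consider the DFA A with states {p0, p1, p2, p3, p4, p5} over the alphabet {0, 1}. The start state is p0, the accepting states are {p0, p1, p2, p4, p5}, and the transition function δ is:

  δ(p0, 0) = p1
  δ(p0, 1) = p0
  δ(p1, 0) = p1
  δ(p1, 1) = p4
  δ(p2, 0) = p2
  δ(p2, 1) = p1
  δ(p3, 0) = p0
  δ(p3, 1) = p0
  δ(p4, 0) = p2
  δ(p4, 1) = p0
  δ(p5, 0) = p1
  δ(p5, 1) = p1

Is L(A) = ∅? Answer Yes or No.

No

The empty string ε is accepted: the run p0 ends in the accepting state p0.
Since at least one string is accepted, L(A) is not empty.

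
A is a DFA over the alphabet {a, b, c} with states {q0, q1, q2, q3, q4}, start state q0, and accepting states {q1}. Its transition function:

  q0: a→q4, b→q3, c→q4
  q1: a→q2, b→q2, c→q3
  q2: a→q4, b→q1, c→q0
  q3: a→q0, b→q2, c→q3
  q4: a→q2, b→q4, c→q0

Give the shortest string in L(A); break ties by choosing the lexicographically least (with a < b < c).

aab

A breadth-first search from q0 reaches an accepting state first via the path q0 → q4 → q2 → q1 on input aab.
No string of length < 3 is accepted (BFS exhausts all shorter strings without reaching an accepting state), and aab is the lexicographically least accepting string of length 3.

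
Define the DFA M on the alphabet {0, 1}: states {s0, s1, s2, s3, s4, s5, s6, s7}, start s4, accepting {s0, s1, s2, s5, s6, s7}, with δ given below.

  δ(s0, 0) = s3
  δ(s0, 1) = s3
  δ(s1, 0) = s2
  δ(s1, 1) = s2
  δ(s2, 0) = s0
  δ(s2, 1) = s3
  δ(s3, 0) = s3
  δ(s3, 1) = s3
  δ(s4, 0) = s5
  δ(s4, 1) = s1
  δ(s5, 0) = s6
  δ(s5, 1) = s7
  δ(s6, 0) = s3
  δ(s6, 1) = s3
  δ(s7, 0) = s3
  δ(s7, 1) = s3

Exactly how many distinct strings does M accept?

8

The useful subgraph on states {s0, s1, s2, s4, s5, s6, s7} is acyclic, so L(M) is finite; the longest accepting path visits 4 useful states, giving maximum string length 3.
Counting accepting paths from s4 by length: 2 of length 1, 4 of length 2, 2 of length 3. Total 8.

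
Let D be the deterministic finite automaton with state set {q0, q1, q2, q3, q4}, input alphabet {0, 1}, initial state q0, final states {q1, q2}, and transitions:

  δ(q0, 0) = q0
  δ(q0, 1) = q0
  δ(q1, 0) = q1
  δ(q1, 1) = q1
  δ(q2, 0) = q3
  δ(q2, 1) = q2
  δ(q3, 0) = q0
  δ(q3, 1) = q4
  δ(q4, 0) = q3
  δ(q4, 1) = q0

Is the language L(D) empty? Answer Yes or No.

Yes

The states reachable from the start state are {q0}.
None of the accepting states {q1, q2} is reachable, so no string is accepted and L(D) = ∅.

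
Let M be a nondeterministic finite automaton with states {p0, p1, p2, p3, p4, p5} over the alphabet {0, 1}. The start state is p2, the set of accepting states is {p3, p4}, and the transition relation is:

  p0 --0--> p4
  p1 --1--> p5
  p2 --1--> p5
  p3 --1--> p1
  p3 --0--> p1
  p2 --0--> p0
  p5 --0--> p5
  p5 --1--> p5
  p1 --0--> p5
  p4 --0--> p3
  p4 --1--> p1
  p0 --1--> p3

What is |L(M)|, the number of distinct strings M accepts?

3

The useful subgraph on states {p0, p2, p3, p4} is acyclic, so L(M) is finite; the longest accepting path visits 4 useful states, giving maximum string length 3.
Counting accepting paths from p2 by length: 2 of length 2, 1 of length 3. Total 3.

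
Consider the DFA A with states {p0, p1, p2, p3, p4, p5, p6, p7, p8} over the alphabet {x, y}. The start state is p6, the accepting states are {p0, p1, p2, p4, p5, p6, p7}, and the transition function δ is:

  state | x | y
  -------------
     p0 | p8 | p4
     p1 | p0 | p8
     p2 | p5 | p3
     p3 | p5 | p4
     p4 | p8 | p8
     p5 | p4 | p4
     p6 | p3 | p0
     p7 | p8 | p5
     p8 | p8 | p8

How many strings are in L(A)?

The useful subgraph on states {p0, p3, p4, p5, p6} is acyclic, so L(A) is finite; the longest accepting path visits 4 useful states, giving maximum string length 3.
Counting accepting paths from p6 by length: 1 of length 0, 1 of length 1, 3 of length 2, 2 of length 3. Total 7.

7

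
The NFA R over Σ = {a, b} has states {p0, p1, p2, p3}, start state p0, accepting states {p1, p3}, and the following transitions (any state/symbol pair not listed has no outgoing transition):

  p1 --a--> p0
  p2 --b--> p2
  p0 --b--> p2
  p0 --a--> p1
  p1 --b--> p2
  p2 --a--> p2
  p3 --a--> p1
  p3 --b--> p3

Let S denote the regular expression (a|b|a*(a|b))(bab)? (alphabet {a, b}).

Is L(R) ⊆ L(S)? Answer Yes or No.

Yes

Converting the expression S to a DFA (subset construction, then merging equivalent states) gives the minimal DFA with states {s0, s1, s2, s3, s4, s5, s6, s7}, start state s0, accepting states {s1, s2, s3, s7} and transitions s0: a→s1, b→s2; s1: a→s1, b→s3; s2: a→s4, b→s5; s3: a→s6, b→s5; s4: a→s4, b→s4; s5: a→s6, b→s4; s6: a→s4, b→s7; s7: a→s4, b→s4.
Exploring the product automaton R × S from the start pair (p0, s0), following both machines on each input symbol, reaches 9 state pairs: (p0, s0), (p1, s1), (p2, s2), (p0, s1), (p2, s3), (p2, s4), (p2, s5), (p2, s6), (p2, s7).
R accepts in {p1, p3} and S accepts in {s1, s2, s3, s7}. The reachable pairs whose R-component is accepting are (p1, s1); in each of them the S-component is accepting too, so the product for L(R) \ L(S) (R-component accepting, S-component rejecting) has no reachable accepting pair and the difference is empty.
Hence every string in L(R) is also in L(S).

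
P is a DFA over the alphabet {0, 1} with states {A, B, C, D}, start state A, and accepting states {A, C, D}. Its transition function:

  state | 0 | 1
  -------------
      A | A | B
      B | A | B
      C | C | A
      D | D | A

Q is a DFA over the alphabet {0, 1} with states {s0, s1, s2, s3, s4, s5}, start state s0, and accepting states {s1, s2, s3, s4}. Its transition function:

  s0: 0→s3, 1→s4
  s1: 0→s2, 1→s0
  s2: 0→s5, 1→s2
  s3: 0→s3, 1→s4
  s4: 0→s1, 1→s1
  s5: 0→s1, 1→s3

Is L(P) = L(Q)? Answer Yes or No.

The empty string ε is accepted by P but rejected by Q.
So L(P) ≠ L(Q).

No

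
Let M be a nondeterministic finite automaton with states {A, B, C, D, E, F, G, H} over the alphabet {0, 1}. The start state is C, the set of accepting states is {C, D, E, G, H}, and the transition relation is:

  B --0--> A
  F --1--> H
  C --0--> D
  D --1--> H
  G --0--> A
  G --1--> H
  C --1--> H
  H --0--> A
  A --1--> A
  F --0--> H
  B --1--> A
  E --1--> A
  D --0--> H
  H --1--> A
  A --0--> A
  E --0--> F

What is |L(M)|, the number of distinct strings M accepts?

5

The useful subgraph on states {C, D, H} is acyclic, so L(M) is finite; the longest accepting path visits 3 useful states, giving maximum string length 2.
Counting accepting paths from C by length: 1 of length 0, 2 of length 1, 2 of length 2. Total 5.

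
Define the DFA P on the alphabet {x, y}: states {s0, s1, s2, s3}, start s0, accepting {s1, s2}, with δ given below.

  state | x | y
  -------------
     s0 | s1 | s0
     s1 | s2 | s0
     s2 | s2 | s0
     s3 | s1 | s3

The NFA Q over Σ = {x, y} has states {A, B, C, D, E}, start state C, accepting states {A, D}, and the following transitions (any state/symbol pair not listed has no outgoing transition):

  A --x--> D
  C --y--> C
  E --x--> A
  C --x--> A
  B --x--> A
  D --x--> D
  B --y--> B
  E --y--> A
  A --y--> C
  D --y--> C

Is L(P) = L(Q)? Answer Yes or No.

Yes

Exploring the product automaton P × Q from the start pair (s0, C), following both machines on each input symbol, reaches 3 state pairs: (s0, C), (s1, A), (s2, D).
P accepts in {s1, s2} and Q accepts in {A, D}. In every reachable pair the two components are either both accepting — (s1, A), (s2, D) — or both non-accepting, so no string is accepted by exactly one of the machines: L(P) \ L(Q) and L(Q) \ L(P) are both empty.
Hence every string is accepted by P iff it is accepted by Q, and the two languages coincide.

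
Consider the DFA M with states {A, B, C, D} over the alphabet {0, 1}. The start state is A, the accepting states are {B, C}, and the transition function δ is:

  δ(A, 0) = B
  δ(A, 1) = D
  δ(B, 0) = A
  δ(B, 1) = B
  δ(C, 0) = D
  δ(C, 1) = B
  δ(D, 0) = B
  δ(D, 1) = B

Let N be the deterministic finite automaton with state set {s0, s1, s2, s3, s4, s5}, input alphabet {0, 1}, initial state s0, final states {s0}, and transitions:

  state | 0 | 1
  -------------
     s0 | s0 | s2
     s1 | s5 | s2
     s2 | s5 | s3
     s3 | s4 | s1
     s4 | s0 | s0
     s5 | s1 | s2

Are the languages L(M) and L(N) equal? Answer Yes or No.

The string 01 is accepted by M but rejected by N.
So L(M) ≠ L(N).

No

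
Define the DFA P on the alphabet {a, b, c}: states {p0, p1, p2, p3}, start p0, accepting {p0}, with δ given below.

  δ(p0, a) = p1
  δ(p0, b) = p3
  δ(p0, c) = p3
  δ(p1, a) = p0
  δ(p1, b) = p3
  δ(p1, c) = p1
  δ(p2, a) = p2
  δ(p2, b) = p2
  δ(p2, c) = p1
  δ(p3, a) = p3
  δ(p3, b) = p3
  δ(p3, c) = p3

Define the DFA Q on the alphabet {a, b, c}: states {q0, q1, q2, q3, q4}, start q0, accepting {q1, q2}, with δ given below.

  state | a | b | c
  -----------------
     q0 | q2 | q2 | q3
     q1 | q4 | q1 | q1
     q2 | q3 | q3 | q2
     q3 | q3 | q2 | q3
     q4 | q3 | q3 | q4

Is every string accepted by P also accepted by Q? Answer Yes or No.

The empty string ε is in L(P) but not in L(Q).
So L(P) ⊄ L(Q).

No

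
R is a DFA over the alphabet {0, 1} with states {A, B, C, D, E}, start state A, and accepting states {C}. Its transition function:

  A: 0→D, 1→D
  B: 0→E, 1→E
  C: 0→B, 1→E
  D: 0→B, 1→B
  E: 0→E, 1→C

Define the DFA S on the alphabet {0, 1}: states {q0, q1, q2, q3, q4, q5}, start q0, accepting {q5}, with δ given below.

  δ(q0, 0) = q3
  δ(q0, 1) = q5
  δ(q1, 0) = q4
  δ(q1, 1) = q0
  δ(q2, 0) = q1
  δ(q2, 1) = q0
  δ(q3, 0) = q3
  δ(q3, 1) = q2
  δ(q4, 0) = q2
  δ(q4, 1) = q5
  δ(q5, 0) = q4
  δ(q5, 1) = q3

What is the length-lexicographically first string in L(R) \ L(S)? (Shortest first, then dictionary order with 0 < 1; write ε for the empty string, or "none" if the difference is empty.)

The string 0001 is accepted by R but not by S.
No shorter string lies in the difference, and 0001 is the lexicographically first length-4 string in L(R) \ L(S).

0001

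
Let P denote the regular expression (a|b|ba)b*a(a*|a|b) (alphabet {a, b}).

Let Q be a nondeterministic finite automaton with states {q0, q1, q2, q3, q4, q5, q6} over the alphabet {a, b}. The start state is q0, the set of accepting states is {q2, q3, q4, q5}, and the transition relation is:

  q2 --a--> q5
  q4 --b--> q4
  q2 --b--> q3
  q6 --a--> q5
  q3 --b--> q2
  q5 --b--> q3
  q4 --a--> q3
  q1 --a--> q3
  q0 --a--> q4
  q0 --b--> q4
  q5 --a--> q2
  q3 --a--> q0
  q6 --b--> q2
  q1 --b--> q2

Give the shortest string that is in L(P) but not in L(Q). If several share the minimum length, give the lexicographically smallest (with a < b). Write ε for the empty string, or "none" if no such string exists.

The string aaa is accepted by P but not by Q.
No shorter string lies in the difference, and aaa is the lexicographically first length-3 string in L(P) \ L(Q).

aaa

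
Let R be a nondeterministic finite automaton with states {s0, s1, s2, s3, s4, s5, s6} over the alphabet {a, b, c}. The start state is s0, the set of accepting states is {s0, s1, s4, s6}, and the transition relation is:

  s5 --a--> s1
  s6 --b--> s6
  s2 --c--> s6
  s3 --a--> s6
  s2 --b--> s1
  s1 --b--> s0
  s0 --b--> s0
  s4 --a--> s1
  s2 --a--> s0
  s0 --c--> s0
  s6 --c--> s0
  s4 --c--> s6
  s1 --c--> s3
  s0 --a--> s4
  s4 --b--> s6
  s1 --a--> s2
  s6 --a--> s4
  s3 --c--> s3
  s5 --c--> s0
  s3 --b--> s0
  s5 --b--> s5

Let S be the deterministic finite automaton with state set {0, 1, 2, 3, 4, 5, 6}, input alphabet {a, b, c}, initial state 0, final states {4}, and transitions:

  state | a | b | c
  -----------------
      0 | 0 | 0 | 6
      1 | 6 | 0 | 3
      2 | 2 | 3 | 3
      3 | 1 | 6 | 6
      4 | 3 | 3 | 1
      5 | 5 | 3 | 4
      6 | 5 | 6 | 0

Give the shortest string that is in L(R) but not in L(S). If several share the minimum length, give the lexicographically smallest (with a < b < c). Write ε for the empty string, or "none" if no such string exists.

The empty string ε is accepted by R but not by S.
Since ε is the unique shortest string, it is the required witness.

ε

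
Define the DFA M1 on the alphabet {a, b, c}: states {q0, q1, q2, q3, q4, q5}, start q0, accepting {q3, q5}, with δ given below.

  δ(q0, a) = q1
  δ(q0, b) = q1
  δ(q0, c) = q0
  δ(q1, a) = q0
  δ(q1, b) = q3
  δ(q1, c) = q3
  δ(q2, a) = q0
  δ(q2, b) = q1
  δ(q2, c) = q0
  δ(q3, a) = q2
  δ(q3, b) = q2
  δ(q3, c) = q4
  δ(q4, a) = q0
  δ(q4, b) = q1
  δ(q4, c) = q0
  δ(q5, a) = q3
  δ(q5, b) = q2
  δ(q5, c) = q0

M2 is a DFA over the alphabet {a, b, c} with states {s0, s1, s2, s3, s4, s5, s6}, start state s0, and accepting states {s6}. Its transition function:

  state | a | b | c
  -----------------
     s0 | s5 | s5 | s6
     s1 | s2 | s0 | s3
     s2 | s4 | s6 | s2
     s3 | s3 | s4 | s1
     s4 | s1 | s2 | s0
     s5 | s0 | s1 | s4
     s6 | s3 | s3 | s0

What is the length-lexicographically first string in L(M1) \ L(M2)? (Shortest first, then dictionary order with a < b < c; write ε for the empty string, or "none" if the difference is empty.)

ab

The string ab is accepted by M1 but not by M2.
No shorter string lies in the difference, and ab is the lexicographically first length-2 string in L(M1) \ L(M2).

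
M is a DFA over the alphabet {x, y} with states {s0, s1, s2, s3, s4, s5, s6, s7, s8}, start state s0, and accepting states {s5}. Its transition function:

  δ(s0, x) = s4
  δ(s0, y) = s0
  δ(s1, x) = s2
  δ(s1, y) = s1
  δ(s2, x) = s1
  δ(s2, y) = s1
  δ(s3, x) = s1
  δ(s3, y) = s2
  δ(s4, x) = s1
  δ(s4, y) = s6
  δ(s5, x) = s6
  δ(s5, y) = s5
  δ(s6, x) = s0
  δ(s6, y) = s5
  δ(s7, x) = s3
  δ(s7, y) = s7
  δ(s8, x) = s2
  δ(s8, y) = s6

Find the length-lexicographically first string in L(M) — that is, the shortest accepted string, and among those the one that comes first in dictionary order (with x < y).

A breadth-first search from s0 reaches an accepting state first via the path s0 → s4 → s6 → s5 on input xyy.
No string of length < 3 is accepted (BFS exhausts all shorter strings without reaching an accepting state), and xyy is the lexicographically least accepting string of length 3.

xyy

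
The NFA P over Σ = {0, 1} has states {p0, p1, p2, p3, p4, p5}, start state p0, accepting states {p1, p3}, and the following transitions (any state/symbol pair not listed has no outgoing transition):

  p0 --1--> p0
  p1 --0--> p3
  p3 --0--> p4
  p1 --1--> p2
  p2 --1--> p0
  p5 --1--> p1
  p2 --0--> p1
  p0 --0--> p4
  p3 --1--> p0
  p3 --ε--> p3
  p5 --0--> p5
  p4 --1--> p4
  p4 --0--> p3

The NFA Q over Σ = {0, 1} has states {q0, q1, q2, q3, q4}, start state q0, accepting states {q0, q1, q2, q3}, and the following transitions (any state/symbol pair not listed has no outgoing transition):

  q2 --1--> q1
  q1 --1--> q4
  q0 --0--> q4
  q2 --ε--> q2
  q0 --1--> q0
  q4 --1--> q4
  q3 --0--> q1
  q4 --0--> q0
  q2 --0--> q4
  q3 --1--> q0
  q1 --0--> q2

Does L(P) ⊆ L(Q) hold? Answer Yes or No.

Exploring the product automaton P × Q from the start pair (p0, q0), following both machines on each input symbol, reaches 3 state pairs: (p0, q0), (p4, q4), (p3, q0).
P accepts in {p1, p3} and Q accepts in {q0, q1, q2, q3}. The reachable pairs whose P-component is accepting are (p3, q0); in each of them the Q-component is accepting too, so the product for L(P) \ L(Q) (P-component accepting, Q-component rejecting) has no reachable accepting pair and the difference is empty.
Hence every string in L(P) is also in L(Q).

Yes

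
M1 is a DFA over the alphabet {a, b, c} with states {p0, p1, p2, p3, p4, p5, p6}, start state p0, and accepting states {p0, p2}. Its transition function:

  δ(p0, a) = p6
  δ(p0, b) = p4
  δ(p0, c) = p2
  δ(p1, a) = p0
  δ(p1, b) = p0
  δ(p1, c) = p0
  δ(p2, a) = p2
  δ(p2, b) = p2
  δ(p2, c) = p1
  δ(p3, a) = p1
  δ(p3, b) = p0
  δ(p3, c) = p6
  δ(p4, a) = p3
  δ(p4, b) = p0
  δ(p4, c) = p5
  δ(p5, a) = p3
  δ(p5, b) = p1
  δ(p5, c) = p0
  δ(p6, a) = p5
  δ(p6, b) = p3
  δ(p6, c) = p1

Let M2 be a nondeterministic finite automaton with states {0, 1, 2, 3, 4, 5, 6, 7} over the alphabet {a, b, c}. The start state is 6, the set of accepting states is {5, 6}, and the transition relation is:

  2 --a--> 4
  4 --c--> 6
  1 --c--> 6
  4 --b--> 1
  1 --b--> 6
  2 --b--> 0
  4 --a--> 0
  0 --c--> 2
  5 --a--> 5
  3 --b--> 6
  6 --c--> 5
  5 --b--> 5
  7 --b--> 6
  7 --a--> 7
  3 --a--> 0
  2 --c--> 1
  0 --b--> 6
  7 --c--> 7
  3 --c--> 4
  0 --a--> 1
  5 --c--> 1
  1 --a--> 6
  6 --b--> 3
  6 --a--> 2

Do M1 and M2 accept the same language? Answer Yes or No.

Exploring the product automaton M1 × M2 from the start pair (p0, 6), following both machines on each input symbol, reaches 7 state pairs: (p0, 6), (p6, 2), (p4, 3), (p2, 5), (p5, 4), (p3, 0), (p1, 1).
M1 accepts in {p0, p2} and M2 accepts in {5, 6}. In every reachable pair the two components are either both accepting — (p0, 6), (p2, 5) — or both non-accepting, so no string is accepted by exactly one of the machines: L(M1) \ L(M2) and L(M2) \ L(M1) are both empty.
Hence every string is accepted by M1 iff it is accepted by M2, and the two languages coincide.

Yes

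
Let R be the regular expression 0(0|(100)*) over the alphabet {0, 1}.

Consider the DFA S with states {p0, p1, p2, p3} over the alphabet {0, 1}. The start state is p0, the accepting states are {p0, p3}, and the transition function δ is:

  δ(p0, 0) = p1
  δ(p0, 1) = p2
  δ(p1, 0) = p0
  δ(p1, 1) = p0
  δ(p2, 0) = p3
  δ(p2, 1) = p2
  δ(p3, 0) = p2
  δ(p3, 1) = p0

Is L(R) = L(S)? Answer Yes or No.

No

The string 0 is accepted by R but rejected by S.
So L(R) ≠ L(S).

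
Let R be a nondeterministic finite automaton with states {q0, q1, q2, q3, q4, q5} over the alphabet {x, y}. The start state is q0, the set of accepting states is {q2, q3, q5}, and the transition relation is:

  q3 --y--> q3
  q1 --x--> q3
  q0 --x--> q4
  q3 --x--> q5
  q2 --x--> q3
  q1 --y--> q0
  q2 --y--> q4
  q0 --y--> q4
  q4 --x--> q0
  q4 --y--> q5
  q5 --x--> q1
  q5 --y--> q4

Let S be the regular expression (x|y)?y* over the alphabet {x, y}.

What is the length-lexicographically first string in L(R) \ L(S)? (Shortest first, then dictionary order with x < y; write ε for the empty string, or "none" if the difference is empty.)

xxxy

The string xxxy is accepted by R but not by S.
No shorter string lies in the difference, and xxxy is the lexicographically first length-4 string in L(R) \ L(S).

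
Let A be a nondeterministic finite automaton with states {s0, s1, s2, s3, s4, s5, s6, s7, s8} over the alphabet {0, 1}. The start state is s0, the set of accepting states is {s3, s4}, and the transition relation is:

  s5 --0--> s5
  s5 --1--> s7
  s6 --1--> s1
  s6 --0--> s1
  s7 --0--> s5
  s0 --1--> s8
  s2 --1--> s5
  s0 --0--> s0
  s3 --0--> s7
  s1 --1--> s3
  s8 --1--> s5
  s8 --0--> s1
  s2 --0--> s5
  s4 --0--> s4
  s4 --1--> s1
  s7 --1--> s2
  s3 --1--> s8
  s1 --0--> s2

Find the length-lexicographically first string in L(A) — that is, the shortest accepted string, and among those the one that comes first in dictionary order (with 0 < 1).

101

A breadth-first search from s0 reaches an accepting state first via the path s0 → s8 → s1 → s3 on input 101.
No string of length < 3 is accepted (BFS exhausts all shorter strings without reaching an accepting state), and 101 is the lexicographically least accepting string of length 3.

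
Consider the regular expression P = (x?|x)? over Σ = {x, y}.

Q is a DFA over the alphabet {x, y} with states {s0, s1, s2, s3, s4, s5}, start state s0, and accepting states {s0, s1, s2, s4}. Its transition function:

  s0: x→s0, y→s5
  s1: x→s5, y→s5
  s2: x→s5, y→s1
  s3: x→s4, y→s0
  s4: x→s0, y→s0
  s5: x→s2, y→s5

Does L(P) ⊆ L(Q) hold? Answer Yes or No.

Converting the expression P to a DFA (subset construction, then merging equivalent states) gives the minimal DFA with states {p0, p1, p2}, start state p0, accepting states {p0, p1} and transitions p0: x→p1, y→p2; p1: x→p2, y→p2; p2: x→p2, y→p2.
Exploring the product automaton P × Q from the start pair (p0, s0), following both machines on each input symbol, reaches 6 state pairs: (p0, s0), (p1, s0), (p2, s5), (p2, s0), (p2, s2), (p2, s1).
P accepts in {p0, p1} and Q accepts in {s0, s1, s2, s4}. The reachable pairs whose P-component is accepting are (p0, s0), (p1, s0); in each of them the Q-component is accepting too, so the product for L(P) \ L(Q) (P-component accepting, Q-component rejecting) has no reachable accepting pair and the difference is empty.
Hence every string in L(P) is also in L(Q).

Yes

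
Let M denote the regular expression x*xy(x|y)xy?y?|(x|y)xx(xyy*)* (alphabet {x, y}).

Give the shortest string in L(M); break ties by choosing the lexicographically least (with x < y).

xxx

By inspection of the expression, no string of length less than 3 matches, and xxx is the lexicographically first match of length 3.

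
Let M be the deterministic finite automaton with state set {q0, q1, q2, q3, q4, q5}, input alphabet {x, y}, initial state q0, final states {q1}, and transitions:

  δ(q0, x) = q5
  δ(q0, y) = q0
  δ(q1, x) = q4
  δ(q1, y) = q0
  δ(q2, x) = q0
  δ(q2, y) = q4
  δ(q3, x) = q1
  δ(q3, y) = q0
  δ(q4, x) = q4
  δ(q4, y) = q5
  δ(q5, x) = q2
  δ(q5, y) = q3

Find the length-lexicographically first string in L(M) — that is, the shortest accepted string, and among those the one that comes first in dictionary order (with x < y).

A breadth-first search from q0 reaches an accepting state first via the path q0 → q5 → q3 → q1 on input xyx.
No string of length < 3 is accepted (BFS exhausts all shorter strings without reaching an accepting state), and xyx is the lexicographically least accepting string of length 3.

xyx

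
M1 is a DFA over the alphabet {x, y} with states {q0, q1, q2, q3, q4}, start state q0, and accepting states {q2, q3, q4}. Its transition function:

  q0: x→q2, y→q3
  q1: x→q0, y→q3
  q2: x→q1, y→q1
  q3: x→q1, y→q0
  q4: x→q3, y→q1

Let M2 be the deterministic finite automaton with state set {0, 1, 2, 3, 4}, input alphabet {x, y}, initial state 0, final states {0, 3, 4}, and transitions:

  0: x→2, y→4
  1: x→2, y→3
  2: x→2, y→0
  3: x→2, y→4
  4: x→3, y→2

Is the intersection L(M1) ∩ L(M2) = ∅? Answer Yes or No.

The string y is accepted by both M1 and M2.
Hence L(M1) ∩ L(M2) ≠ ∅.

No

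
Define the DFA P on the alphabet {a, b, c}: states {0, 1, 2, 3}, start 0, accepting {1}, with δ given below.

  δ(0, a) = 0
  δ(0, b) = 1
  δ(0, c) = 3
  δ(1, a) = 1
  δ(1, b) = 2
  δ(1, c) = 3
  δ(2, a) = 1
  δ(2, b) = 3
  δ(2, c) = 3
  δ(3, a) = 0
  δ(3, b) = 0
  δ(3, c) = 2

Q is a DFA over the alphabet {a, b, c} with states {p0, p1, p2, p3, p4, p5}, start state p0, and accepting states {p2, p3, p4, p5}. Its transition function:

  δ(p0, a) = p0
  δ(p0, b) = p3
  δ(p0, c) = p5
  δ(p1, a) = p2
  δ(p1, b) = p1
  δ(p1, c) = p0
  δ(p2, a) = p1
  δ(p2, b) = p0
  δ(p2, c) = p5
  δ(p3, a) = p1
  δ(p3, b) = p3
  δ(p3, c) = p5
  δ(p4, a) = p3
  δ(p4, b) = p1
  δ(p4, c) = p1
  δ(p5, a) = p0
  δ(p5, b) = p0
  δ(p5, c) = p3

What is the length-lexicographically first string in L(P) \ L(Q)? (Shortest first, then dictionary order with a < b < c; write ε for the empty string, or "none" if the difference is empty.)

The string ba is accepted by P but not by Q.
No shorter string lies in the difference, and ba is the lexicographically first length-2 string in L(P) \ L(Q).

ba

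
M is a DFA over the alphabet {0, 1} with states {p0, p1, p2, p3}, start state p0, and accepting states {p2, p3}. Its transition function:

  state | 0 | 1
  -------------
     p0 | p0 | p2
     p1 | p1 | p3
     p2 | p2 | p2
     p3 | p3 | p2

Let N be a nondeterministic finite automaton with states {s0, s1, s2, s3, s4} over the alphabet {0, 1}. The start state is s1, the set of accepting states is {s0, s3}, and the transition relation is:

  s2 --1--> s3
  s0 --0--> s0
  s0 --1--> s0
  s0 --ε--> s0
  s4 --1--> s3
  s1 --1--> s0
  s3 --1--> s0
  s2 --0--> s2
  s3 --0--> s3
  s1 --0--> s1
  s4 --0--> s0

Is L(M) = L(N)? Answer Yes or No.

Yes

Exploring the product automaton M × N from the start pair (p0, s1), following both machines on each input symbol, reaches 2 state pairs: (p0, s1), (p2, s0).
M accepts in {p2, p3} and N accepts in {s0, s3}. In every reachable pair the two components are either both accepting — (p2, s0) — or both non-accepting, so no string is accepted by exactly one of the machines: L(M) \ L(N) and L(N) \ L(M) are both empty.
Hence every string is accepted by M iff it is accepted by N, and the two languages coincide.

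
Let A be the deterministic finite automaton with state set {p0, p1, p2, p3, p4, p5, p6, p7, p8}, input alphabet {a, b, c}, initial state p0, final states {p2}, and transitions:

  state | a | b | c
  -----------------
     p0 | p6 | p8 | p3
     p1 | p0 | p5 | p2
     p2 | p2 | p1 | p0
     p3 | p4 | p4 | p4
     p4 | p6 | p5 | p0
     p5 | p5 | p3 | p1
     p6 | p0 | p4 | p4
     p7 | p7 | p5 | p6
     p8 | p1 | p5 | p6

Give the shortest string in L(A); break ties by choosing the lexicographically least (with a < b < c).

bac

A breadth-first search from p0 reaches an accepting state first via the path p0 → p8 → p1 → p2 on input bac.
No string of length < 3 is accepted (BFS exhausts all shorter strings without reaching an accepting state), and bac is the lexicographically least accepting string of length 3.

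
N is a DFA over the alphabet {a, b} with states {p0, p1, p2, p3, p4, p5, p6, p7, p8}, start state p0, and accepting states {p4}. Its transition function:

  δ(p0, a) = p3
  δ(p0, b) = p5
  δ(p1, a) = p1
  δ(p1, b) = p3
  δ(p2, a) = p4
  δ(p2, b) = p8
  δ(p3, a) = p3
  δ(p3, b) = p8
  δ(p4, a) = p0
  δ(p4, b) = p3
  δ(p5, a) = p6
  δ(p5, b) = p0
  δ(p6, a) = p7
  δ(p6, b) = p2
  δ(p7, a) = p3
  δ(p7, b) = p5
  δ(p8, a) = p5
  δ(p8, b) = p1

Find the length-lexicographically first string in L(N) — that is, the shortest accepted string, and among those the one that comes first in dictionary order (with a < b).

A breadth-first search from p0 reaches an accepting state first via the path p0 → p5 → p6 → p2 → p4 on input baba.
No string of length < 4 is accepted (BFS exhausts all shorter strings without reaching an accepting state), and baba is the lexicographically least accepting string of length 4.

baba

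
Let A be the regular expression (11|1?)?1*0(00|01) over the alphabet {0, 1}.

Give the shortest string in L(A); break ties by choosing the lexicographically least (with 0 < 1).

000

By inspection of the expression, no string of length less than 3 matches, and 000 is the lexicographically first match of length 3.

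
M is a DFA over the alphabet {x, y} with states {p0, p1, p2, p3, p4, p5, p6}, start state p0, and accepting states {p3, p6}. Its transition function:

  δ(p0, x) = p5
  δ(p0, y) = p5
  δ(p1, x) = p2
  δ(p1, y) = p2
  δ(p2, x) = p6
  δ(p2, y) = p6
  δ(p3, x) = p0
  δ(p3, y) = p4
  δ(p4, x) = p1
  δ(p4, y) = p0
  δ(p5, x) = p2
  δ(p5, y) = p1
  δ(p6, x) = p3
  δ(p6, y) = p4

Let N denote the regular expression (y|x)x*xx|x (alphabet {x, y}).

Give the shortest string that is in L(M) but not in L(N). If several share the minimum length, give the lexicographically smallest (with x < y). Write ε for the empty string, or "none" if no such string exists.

The string xxy is accepted by M but not by N.
No shorter string lies in the difference, and xxy is the lexicographically first length-3 string in L(M) \ L(N).

xxy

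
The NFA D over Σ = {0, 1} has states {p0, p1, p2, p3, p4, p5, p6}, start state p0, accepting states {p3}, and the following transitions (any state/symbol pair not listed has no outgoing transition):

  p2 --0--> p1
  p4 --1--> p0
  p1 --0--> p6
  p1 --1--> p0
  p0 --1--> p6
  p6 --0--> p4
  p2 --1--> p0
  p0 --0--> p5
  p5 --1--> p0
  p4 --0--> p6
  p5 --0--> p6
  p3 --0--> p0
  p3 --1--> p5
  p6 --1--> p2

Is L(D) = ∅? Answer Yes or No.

The states reachable from the start state are {p0, p1, p2, p4, p5, p6}.
None of the accepting states {p3} is reachable, so no string is accepted and L(D) = ∅.

Yes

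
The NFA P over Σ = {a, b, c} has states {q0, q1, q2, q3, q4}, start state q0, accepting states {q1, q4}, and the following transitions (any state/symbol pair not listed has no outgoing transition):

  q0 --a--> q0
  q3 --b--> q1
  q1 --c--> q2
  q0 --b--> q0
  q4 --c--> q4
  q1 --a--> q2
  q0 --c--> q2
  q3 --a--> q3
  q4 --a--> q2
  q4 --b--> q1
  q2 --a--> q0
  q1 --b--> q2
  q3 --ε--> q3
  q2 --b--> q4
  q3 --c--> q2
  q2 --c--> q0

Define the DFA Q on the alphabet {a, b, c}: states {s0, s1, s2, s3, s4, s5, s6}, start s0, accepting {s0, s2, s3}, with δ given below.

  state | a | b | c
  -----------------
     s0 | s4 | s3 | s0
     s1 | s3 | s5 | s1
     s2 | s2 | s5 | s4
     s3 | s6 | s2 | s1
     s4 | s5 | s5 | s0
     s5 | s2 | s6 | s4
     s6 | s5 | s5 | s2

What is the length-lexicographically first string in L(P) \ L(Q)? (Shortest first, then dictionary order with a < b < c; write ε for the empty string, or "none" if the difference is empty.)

The string bcb is accepted by P but not by Q.
No shorter string lies in the difference, and bcb is the lexicographically first length-3 string in L(P) \ L(Q).

bcb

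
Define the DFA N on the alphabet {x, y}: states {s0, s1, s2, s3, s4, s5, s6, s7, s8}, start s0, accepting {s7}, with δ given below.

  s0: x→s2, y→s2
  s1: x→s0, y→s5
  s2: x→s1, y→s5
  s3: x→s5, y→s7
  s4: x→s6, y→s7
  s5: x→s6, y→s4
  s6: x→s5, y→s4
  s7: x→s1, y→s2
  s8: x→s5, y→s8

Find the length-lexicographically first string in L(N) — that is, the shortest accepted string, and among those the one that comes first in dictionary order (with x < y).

A breadth-first search from s0 reaches an accepting state first via the path s0 → s2 → s5 → s4 → s7 on input xyyy.
No string of length < 4 is accepted (BFS exhausts all shorter strings without reaching an accepting state), and xyyy is the lexicographically least accepting string of length 4.

xyyy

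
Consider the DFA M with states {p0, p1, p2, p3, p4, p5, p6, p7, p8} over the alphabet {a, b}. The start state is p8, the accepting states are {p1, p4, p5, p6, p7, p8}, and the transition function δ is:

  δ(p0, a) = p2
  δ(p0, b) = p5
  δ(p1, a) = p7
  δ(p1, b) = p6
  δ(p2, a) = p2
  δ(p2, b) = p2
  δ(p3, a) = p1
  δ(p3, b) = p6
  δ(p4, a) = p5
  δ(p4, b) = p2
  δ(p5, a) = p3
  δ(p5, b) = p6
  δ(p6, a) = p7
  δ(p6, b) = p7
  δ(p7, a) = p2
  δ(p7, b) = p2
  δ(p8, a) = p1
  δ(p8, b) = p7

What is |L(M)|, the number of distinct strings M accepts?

The useful subgraph on states {p1, p6, p7, p8} is acyclic, so L(M) is finite; the longest accepting path visits 4 useful states, giving maximum string length 3.
Counting accepting paths from p8 by length: 1 of length 0, 2 of length 1, 2 of length 2, 2 of length 3. Total 7.

7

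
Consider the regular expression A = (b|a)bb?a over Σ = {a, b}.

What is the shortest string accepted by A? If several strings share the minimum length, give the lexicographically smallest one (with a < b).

By inspection of the expression, no string of length less than 3 matches, and aba is the lexicographically first match of length 3.

aba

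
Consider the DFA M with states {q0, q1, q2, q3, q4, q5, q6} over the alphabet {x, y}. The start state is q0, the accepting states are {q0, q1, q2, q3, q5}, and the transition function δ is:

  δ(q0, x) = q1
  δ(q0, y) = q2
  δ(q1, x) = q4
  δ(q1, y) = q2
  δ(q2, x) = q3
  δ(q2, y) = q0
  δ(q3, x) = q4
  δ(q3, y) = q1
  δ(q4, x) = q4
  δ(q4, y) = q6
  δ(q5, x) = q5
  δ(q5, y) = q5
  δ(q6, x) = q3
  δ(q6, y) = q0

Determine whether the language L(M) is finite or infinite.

infinite

State q0 is reachable from the start and can reach an accepting state, and it lies on the cycle q0 → q1 → q2 → q0.
Traversing that cycle any number of times yields accepted strings of unbounded length, so the language is infinite.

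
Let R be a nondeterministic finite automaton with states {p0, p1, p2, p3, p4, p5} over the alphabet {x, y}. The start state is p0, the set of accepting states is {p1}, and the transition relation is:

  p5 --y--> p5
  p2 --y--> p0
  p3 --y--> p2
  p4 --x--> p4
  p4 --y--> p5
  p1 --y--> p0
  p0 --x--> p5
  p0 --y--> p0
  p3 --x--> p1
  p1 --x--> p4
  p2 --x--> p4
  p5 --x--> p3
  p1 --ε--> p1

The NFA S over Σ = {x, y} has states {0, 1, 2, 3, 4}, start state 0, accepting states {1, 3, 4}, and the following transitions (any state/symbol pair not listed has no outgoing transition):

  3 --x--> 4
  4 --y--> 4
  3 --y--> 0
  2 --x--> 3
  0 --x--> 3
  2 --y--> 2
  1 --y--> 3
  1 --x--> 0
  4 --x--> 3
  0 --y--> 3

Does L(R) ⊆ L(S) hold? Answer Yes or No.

Yes

Exploring the product automaton R × S from the start pair (p0, 0), following both machines on each input symbol, reaches 14 state pairs: (p0, 0), (p5, 3), (p0, 3), (p3, 4), (p5, 0), (p5, 4), (p1, 3), (p2, 4), (p3, 3), (p4, 4), (p4, 3), (p0, 4), (p1, 4), (p2, 0).
R accepts in {p1} and S accepts in {1, 3, 4}. The reachable pairs whose R-component is accepting are (p1, 3), (p1, 4); in each of them the S-component is accepting too, so the product for L(R) \ L(S) (R-component accepting, S-component rejecting) has no reachable accepting pair and the difference is empty.
Hence every string in L(R) is also in L(S).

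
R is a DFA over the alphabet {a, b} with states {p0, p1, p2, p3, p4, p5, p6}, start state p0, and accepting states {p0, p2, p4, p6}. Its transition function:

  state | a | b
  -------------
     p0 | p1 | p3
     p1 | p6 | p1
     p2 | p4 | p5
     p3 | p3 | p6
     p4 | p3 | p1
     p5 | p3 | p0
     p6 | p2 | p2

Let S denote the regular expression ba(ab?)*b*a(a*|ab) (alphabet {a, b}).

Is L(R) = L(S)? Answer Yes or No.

No

The empty string ε is accepted by R but rejected by S.
So L(R) ≠ L(S).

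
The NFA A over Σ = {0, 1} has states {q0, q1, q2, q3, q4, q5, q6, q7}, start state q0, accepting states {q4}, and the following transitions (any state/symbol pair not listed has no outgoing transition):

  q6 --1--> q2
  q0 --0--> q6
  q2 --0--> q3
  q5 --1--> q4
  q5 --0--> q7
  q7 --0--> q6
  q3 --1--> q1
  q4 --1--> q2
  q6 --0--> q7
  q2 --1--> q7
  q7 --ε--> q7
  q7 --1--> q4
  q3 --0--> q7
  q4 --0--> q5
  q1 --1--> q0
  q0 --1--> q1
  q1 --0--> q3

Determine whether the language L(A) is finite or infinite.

State q0 is reachable from the start and can reach an accepting state, and it lies on the cycle q0 → q1 → q0.
Traversing that cycle any number of times yields accepted strings of unbounded length, so the language is infinite.

infinite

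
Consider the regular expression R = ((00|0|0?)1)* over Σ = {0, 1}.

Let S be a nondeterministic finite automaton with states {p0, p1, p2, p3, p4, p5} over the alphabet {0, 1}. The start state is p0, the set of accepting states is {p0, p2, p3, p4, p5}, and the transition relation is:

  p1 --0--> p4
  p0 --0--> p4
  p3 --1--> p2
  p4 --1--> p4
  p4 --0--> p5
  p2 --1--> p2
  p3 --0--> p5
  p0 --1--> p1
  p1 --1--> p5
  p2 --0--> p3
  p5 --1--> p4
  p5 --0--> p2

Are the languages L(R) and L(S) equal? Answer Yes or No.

The string 1 is accepted by R but rejected by S.
So L(R) ≠ L(S).

No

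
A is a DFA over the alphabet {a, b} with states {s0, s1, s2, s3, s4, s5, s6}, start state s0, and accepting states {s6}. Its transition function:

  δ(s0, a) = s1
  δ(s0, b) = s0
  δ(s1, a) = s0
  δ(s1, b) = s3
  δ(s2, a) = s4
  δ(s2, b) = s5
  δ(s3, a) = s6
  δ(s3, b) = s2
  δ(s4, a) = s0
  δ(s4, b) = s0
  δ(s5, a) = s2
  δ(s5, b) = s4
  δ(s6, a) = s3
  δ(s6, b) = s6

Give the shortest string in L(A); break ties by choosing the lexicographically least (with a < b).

aba

A breadth-first search from s0 reaches an accepting state first via the path s0 → s1 → s3 → s6 on input aba.
No string of length < 3 is accepted (BFS exhausts all shorter strings without reaching an accepting state), and aba is the lexicographically least accepting string of length 3.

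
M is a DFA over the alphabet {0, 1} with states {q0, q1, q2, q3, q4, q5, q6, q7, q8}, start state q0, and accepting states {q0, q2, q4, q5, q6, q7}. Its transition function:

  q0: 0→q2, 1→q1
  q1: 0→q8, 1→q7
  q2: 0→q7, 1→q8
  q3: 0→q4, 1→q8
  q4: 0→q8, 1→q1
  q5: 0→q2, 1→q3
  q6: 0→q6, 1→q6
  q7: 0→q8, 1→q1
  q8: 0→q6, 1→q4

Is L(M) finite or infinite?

State q8 is reachable from the start and can reach an accepting state, and it lies on the cycle q8 → q4 → q8.
Traversing that cycle any number of times yields accepted strings of unbounded length, so the language is infinite.

infinite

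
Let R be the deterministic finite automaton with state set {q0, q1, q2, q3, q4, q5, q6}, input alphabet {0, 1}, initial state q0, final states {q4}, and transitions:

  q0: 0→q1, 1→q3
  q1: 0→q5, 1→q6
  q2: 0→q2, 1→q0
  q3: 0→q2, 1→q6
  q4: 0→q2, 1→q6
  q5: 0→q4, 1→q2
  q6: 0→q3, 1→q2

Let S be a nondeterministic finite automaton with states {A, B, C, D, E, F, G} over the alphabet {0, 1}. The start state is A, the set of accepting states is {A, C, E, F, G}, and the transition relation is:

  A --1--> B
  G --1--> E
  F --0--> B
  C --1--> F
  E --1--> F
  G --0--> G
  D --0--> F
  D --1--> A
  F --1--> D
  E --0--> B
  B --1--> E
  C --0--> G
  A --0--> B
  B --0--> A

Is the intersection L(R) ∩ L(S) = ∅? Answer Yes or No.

The string 101000 is accepted by both R and S.
Hence L(R) ∩ L(S) ≠ ∅.

No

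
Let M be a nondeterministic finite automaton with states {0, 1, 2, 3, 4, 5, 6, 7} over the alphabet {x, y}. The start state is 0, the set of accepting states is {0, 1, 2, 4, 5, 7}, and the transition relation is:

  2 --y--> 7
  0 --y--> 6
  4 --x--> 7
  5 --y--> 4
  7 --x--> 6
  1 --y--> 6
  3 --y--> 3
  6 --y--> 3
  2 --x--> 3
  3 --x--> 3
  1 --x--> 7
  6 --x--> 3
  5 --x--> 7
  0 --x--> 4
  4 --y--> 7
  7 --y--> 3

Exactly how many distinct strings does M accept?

The useful subgraph on states {0, 4, 7} is acyclic, so L(M) is finite; the longest accepting path visits 3 useful states, giving maximum string length 2.
Counting accepting paths from 0 by length: 1 of length 0, 1 of length 1, 2 of length 2. Total 4.

4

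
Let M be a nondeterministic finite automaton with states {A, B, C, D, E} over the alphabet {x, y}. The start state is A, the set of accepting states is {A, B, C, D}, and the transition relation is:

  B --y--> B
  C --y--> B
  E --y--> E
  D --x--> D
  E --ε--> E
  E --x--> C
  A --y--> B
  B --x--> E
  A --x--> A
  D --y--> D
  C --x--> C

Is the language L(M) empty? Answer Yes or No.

The empty string ε is accepted: the run A ends in the accepting state A.
Since at least one string is accepted, L(M) is not empty.

No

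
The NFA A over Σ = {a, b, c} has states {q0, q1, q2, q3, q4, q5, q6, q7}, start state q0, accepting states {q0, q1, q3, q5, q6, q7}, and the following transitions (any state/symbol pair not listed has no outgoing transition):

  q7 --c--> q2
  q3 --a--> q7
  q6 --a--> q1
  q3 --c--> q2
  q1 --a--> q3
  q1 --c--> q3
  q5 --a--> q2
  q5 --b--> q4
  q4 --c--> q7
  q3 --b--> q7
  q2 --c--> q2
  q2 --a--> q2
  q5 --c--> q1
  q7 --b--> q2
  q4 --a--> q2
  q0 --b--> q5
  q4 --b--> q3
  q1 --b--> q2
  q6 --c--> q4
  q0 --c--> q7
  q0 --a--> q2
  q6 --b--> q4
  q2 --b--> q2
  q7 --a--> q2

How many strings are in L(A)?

14

The useful subgraph on states {q0, q1, q3, q4, q5, q7} is acyclic, so L(A) is finite; the longest accepting path visits 5 useful states, giving maximum string length 4.
Counting accepting paths from q0 by length: 1 of length 0, 2 of length 1, 1 of length 2, 4 of length 3, 6 of length 4. Total 14.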